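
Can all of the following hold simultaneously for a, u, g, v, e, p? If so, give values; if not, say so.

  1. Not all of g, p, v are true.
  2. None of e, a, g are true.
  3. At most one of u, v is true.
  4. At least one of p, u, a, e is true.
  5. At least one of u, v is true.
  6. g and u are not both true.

a=F; u=T; g=F; v=F; e=F; p=T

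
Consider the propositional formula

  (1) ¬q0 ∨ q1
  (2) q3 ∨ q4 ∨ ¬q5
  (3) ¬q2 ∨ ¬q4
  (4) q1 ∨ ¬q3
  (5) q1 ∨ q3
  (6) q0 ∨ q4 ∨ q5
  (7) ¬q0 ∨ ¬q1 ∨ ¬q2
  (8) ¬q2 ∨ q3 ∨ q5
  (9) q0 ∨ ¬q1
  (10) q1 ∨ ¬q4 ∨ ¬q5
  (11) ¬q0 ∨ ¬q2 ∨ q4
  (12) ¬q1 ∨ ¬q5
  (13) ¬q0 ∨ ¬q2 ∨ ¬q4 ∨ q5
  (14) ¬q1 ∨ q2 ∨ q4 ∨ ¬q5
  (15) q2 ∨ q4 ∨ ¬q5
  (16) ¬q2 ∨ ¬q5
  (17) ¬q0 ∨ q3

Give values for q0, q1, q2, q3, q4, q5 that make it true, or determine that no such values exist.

q0 = True, q1 = True, q2 = False, q3 = True, q4 = True, q5 = False

Try q0 = False:
  (q0 ∨ ¬q1) forces q1 = False.
  (q1 ∨ ¬q3) forces q3 = False.
  clause (q1 ∨ q3) is falsified — backtrack.
So q0 = True.
  then (¬q0 ∨ q1) forces q1 = True.
  then (¬q0 ∨ ¬q1 ∨ ¬q2) forces q2 = False.
  then (¬q1 ∨ ¬q5) forces q5 = False.
  then (¬q0 ∨ q3) forces q3 = True.
Set q4 = True.
All clauses satisfied.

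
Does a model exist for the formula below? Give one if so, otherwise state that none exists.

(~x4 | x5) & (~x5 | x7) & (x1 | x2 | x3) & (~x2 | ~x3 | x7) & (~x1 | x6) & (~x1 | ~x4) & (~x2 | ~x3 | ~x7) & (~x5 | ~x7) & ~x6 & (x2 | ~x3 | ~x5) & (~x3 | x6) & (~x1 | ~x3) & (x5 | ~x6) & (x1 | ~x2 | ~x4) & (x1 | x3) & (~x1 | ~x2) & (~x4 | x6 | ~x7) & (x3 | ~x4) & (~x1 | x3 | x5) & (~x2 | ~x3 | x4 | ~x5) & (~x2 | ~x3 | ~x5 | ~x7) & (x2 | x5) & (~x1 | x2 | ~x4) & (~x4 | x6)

Unsatisfiable — no assignment works.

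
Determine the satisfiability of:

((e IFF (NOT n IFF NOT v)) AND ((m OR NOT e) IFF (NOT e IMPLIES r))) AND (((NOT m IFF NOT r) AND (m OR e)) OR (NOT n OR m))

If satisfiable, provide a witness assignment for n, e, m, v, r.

n: False, e: False, m: True, v: True, r: True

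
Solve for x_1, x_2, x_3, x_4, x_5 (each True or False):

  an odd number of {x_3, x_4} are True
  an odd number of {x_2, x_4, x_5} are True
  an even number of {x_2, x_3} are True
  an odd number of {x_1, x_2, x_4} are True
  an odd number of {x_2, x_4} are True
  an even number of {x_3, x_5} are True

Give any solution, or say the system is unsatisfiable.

x_1=F, x_2=F, x_3=F, x_4=T, x_5=F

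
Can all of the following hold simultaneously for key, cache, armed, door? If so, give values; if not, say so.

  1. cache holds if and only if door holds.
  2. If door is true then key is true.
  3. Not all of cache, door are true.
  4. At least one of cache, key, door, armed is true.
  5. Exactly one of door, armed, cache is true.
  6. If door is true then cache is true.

key = False; cache = False; armed = True; door = False

  (1) cache=F, door=F — same ✓
  (2) door=F ⇒ key: vacuous ✓
  (3) {cache, door}: 0/2 true — not all ✓
  (4) {cache, key, door, armed}: 1 true — at least one ✓
  (5) {door, armed, cache}: 1 true — exactly one ✓
  (6) door=F ⇒ cache: vacuous ✓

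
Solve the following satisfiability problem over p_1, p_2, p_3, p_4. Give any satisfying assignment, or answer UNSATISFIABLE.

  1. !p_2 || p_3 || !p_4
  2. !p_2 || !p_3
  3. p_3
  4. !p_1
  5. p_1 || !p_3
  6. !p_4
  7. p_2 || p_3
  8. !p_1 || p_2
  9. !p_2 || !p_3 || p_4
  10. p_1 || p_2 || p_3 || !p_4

UNSATISFIABLE

Case p_1 = True:
  Clause (!p_1) is falsified — contradiction.
Case p_1 = False:
  (p_3) forces p_3 = True.
  Clause (p_1 || !p_3) is falsified — contradiction.
Both cases fail, so the formula is unsatisfiable.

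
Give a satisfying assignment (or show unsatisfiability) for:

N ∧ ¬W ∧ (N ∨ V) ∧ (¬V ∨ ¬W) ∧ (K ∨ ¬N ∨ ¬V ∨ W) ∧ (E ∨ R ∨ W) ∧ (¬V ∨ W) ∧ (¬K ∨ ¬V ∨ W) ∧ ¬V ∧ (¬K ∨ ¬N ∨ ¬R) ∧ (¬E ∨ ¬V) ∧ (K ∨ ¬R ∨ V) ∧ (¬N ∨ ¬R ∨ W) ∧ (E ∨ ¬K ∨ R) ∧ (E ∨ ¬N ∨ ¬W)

Unit clause (N) forces N = True.
Unit clause (¬W) forces W = False.
In (¬V ∨ W) only ¬V is left, so V = False.
In (¬N ∨ ¬R ∨ W) only ¬R is left, so R = False.
In (E ∨ R ∨ W) only E is left, so E = True.
Set K = True.
All clauses satisfied.

K = True, R = False, V = False, N = True, E = True, W = False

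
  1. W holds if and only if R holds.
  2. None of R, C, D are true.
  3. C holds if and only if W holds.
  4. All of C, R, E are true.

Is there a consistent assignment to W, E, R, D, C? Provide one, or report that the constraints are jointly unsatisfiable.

Case R = True:
  Constraint (2) is violated (R=T) — contradiction.
Case R = False:
  Constraint (4) is violated (R=F) — contradiction.
Both cases fail — unsatisfiable.

The formula is unsatisfiable.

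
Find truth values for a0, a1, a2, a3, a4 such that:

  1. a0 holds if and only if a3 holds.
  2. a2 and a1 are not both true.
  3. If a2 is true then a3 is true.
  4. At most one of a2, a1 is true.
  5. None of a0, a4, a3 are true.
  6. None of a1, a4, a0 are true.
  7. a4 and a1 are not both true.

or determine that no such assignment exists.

a0 = False; a1 = False; a2 = False; a3 = False; a4 = False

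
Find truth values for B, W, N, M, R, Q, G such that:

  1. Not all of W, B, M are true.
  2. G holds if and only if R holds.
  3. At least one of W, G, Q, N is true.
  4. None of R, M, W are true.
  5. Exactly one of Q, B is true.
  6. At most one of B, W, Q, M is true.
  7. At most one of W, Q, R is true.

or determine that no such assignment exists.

B=T, W=F, N=T, M=F, R=F, Q=F, G=F

  (1) {W, B, M}: 1/3 true — not all ✓
  (2) G=F, R=F — same ✓
  (3) {W, G, Q, N}: 1 true — at least one ✓
  (4) {R, M, W}: 0 true — none ✓
  (5) {Q, B}: 1 true — exactly one ✓
  (6) {B, W, Q, M}: 1 true — at most one ✓
  (7) {W, Q, R}: 0 true — at most one ✓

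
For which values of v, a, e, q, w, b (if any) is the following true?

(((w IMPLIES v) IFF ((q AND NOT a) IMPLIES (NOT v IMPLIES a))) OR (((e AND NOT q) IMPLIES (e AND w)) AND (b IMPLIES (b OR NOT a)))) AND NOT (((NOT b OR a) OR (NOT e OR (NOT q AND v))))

v: False, a: False, e: True, q: True, w: True, b: True

  ((w IMPLIES v) IFF ((q AND NOT a) IMPLIES (NOT v IMPLIES a))) OR (((e AND NOT q) IMPLIES (e AND w)) AND (b IMPLIES (b OR NOT a))) = True
    (w IMPLIES v) IFF ((q AND NOT a) IMPLIES (NOT v IMPLIES a)) = True
      w IMPLIES v = False
      (q AND NOT a) IMPLIES (NOT v IMPLIES a) = False
        q AND NOT a = True
          NOT a = True
        NOT v IMPLIES a = False
          NOT v = True
    ((e AND NOT q) IMPLIES (e AND w)) AND (b IMPLIES (b OR NOT a)) = True
      (e AND NOT q) IMPLIES (e AND w) = True
        e AND NOT q = False
          NOT q = False
        e AND w = True
      b IMPLIES (b OR NOT a) = True
        b OR NOT a = True
          NOT a = True
  NOT (((NOT b OR a) OR (NOT e OR (NOT q AND v)))) = True
    (NOT b OR a) OR (NOT e OR (NOT q AND v)) = False
      NOT b OR a = False
        NOT b = False
      NOT e OR (NOT q AND v) = False
        NOT e = False
        NOT q AND v = False
          NOT q = False
Both conjuncts True, so the formula holds.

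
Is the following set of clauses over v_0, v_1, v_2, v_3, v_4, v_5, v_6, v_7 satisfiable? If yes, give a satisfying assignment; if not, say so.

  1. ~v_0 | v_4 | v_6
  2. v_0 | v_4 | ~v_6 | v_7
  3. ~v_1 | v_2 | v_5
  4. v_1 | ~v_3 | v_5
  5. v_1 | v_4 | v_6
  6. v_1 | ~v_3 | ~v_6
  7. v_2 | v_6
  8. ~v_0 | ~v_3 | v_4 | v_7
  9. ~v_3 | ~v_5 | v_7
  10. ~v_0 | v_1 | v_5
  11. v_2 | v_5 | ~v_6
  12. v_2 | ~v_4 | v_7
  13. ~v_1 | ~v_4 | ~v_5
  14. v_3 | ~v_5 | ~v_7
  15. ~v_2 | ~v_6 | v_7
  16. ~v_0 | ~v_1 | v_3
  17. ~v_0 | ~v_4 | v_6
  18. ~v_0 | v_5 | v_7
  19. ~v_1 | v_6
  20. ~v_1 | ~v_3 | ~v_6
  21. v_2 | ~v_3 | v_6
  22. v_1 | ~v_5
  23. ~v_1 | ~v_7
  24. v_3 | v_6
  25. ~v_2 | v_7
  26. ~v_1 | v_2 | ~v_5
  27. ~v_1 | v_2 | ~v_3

Set v_0 = False.
Set v_1 = False.
  then (v_1 | ~v_5) forces v_5 = False.
  then (v_1 | ~v_3 | v_5) forces v_3 = False.
  then (v_3 | v_6) forces v_6 = True.
  then (v_2 | v_5 | ~v_6) forces v_2 = True.
  then (~v_2 | ~v_6 | v_7) forces v_7 = True.
Set v_4 = True.
All clauses satisfied.

v_0: False, v_1: False, v_2: True, v_3: False, v_4: True, v_5: False, v_6: True, v_7: True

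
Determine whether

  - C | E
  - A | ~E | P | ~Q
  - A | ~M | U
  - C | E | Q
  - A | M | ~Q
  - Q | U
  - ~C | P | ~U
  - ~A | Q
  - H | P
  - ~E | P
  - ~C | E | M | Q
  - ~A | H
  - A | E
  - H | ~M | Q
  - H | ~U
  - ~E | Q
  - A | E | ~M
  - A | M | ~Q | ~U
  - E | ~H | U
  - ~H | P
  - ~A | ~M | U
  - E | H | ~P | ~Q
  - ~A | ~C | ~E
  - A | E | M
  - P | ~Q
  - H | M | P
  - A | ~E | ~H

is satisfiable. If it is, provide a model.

M = False; C = False; H = True; A = True; P = True; Q = True; U = True; E = True

Set M = False.
Set C = False.
  then (C | E) forces E = True.
  then (~E | P) forces P = True.
  then (~E | Q) forces Q = True.
  then (A | M | ~Q) forces A = True.
  then (~A | H) forces H = True.
Set U = True.
All clauses satisfied.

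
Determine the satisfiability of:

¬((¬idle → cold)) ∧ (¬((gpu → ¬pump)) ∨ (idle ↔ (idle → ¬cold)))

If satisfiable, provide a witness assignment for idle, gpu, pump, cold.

idle = False, gpu = True, pump = True, cold = False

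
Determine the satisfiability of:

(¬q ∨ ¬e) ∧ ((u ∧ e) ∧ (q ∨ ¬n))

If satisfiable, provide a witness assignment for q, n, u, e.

q = False, n = False, u = True, e = True

  ¬q ∨ ¬e = True
    ¬q = True
    ¬e = False
  (u ∧ e) ∧ (q ∨ ¬n) = True
    u ∧ e = True
    q ∨ ¬n = True
      ¬n = True
Both conjuncts True, so the formula holds.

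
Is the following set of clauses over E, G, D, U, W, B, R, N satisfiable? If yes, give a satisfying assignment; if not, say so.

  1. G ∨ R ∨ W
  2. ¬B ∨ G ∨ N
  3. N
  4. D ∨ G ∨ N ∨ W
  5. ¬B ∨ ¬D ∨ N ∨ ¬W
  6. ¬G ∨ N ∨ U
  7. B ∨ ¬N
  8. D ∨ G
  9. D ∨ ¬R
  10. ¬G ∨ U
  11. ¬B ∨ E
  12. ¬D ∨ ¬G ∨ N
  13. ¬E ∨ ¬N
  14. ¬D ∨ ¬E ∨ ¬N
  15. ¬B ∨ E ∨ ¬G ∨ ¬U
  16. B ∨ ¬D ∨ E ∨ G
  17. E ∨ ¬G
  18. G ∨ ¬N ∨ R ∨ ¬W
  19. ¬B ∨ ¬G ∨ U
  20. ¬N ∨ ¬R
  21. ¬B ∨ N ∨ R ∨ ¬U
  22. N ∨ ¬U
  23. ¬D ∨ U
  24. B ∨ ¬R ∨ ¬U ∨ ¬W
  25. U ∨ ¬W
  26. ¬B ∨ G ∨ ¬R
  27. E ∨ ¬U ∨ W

The formula is unsatisfiable.

Case N = True:
  (B ∨ ¬N) forces B = True.
  (¬B ∨ E) forces E = True.
  Clause (¬E ∨ ¬N) is falsified — contradiction.
Case N = False:
  Clause (N) is falsified — contradiction.
Both cases fail, so the formula is unsatisfiable.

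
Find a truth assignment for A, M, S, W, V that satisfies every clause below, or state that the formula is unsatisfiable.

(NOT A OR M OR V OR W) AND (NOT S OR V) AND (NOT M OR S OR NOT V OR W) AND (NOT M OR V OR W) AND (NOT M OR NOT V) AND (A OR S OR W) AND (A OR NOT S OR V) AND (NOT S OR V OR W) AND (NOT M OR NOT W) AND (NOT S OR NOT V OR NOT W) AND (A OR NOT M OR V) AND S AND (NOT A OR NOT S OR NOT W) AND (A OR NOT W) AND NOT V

Unsatisfiable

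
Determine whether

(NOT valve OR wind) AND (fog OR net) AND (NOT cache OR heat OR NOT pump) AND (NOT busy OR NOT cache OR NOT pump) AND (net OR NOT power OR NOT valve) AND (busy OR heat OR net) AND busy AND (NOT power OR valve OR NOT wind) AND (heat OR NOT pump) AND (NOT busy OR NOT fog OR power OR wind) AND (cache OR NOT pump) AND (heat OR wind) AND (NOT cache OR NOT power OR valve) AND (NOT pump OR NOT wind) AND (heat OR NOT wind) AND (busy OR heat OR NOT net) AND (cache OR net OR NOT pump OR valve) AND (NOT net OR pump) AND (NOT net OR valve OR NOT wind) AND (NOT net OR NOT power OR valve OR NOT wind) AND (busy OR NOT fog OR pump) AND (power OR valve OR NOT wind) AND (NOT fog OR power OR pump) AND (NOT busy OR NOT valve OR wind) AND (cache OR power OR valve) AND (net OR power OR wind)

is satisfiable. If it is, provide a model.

Unit clause (busy) forces busy = True.
Try pump = True:
  (NOT busy OR NOT cache OR NOT pump) forces cache = False.
  clause (cache OR NOT pump) is falsified — backtrack.
So pump = False.
  then (NOT net OR pump) forces net = False.
  then (fog OR net) forces fog = True.
  then (NOT fog OR power OR pump) forces power = True.
  then (net OR NOT power OR NOT valve) forces valve = False.
  then (NOT power OR valve OR NOT wind) forces wind = False.
  then (heat OR wind) forces heat = True.
  then (NOT cache OR NOT power OR valve) forces cache = False.
All clauses satisfied.

pump: False, wind: False, cache: False, busy: True, net: False, valve: False, fog: True, heat: True, power: True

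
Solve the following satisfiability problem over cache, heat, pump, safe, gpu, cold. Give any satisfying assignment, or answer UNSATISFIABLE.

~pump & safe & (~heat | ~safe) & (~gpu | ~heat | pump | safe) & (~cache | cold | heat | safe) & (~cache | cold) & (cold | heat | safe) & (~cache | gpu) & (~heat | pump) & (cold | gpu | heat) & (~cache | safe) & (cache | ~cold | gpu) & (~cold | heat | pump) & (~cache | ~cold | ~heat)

Unit clause (~pump) forces pump = False.
Unit clause (safe) forces safe = True.
In (~heat | ~safe) only ~heat is left, so heat = False.
In (~cold | heat | pump) only ~cold is left, so cold = False.
In (~cache | cold) only ~cache is left, so cache = False.
In (cold | gpu | heat) only gpu is left, so gpu = True.
All clauses satisfied.

cache = False, heat = False, pump = False, safe = True, gpu = True, cold = False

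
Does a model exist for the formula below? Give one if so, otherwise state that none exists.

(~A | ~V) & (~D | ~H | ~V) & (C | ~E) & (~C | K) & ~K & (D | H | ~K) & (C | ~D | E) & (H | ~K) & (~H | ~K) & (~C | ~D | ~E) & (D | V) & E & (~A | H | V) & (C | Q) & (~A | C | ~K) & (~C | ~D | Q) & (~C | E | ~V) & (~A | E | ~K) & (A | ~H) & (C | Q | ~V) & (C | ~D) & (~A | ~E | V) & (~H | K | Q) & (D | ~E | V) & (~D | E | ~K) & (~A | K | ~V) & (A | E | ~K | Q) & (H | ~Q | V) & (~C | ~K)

Unsatisfiable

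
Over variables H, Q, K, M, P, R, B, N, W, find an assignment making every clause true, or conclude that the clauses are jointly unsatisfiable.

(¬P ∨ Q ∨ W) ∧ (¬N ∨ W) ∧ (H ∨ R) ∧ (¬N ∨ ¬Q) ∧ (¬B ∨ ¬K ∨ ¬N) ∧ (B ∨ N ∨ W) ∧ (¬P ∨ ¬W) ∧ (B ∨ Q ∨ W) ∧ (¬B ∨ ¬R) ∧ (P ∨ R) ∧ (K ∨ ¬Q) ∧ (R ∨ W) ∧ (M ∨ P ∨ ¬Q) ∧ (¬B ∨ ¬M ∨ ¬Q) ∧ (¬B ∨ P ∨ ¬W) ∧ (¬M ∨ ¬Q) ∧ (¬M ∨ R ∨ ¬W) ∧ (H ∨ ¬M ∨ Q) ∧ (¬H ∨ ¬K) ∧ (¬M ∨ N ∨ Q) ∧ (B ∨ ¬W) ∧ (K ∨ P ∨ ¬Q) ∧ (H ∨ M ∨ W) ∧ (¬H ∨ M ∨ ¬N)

Case R = True:
  (¬B ∨ ¬R) forces B = False.
  (B ∨ ¬W) forces W = False.
  (¬N ∨ W) forces N = False.
  Clause (B ∨ N ∨ W) is falsified — contradiction.
Case R = False:
  (H ∨ R) forces H = True.
  (P ∨ R) forces P = True.
  (¬P ∨ ¬W) forces W = False.
  Clause (R ∨ W) is falsified — contradiction.
Both cases fail, so the formula is unsatisfiable.

UNSATISFIABLE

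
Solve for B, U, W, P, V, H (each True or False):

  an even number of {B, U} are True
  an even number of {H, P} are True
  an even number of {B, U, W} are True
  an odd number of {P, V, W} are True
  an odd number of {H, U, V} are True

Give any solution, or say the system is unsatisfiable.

B: False, U: False, W: False, P: False, V: True, H: False

{B, U}: 0 true → even ✓
{H, P}: 0 true → even ✓
{B, U, W}: 0 true → even ✓
{P, V, W}: 1 true → odd ✓
{H, U, V}: 1 true → odd ✓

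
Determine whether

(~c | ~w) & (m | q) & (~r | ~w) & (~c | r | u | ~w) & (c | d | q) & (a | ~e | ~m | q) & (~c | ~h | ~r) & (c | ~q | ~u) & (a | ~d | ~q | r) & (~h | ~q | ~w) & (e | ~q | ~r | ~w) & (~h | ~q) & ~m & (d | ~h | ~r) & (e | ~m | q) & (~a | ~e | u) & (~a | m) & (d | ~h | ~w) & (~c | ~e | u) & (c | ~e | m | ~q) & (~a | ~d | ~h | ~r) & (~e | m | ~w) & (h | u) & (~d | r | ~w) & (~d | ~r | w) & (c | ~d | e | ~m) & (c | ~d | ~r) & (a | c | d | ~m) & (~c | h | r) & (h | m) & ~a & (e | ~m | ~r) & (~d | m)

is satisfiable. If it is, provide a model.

UNSATISFIABLE

Case m = True:
  Clause (~m) is falsified — contradiction.
Case m = False:
  (m | q) forces q = True.
  (~h | ~q) forces h = False.
  Clause (h | m) is falsified — contradiction.
Both cases fail, so the formula is unsatisfiable.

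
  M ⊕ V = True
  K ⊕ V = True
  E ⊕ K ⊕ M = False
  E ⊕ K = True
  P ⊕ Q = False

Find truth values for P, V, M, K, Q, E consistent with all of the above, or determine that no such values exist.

P = True, V = False, M = True, K = True, Q = True, E = False

M ⊕ V = T ⊕ F = True ✓
K ⊕ V = T ⊕ F = True ✓
E ⊕ K ⊕ M = F ⊕ T ⊕ T = False ✓
E ⊕ K = F ⊕ T = True ✓
P ⊕ Q = T ⊕ T = False ✓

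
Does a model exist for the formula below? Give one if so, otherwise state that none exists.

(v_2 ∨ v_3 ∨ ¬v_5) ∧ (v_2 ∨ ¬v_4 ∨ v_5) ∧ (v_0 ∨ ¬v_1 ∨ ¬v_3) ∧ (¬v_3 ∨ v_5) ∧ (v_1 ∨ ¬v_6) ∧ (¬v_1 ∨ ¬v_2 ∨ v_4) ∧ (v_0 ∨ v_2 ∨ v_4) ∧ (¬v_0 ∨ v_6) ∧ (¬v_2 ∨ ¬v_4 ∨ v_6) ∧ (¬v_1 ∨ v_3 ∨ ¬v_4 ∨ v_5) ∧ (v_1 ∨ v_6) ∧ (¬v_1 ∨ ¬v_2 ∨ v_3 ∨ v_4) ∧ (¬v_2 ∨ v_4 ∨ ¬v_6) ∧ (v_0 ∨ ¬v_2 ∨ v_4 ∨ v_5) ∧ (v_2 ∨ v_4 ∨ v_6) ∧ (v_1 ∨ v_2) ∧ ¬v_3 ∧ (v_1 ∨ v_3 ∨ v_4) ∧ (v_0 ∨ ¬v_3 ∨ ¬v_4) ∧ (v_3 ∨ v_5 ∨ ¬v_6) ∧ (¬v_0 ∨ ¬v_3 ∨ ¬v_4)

v_0 = False, v_1 = True, v_2 = True, v_3 = False, v_4 = True, v_5 = True, v_6 = True

Unit clause (¬v_3) forces v_3 = False.
Set v_0 = False.
Set v_1 = True.
Try v_2 = False:
  (v_2 ∨ v_3 ∨ ¬v_5) forces v_5 = False.
  (v_2 ∨ ¬v_4 ∨ v_5) forces v_4 = False.
  clause (v_0 ∨ v_2 ∨ v_4) is falsified — backtrack.
So v_2 = True.
  then (¬v_1 ∨ ¬v_2 ∨ v_4) forces v_4 = True.
  then (¬v_2 ∨ ¬v_4 ∨ v_6) forces v_6 = True.
  then (¬v_1 ∨ v_3 ∨ ¬v_4 ∨ v_5) forces v_5 = True.
All clauses satisfied.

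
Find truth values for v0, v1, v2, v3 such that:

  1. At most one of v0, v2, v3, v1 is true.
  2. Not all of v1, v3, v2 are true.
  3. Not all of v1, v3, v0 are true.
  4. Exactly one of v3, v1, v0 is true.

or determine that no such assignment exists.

v0 = False, v1 = True, v2 = False, v3 = False

  (1) {v0, v2, v3, v1}: 1 true — at most one ✓
  (2) {v1, v3, v2}: 1/3 true — not all ✓
  (3) {v1, v3, v0}: 1/3 true — not all ✓
  (4) {v3, v1, v0}: 1 true — exactly one ✓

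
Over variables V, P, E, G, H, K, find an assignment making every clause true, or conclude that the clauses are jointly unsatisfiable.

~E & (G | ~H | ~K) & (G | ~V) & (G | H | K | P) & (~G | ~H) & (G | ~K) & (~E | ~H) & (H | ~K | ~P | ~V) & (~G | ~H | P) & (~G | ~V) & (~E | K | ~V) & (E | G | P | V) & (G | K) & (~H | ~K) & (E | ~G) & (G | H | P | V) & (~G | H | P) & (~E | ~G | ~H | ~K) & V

Unsatisfiable — no assignment works.

Case V = True:
  (~E) forces E = False.
  (G | ~V) forces G = True.
  Clause (~G | ~V) is falsified — contradiction.
Case V = False:
  Clause (V) is falsified — contradiction.
Both cases fail, so the formula is unsatisfiable.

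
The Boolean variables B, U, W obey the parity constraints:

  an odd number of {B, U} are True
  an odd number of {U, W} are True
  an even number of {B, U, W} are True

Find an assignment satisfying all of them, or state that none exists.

B = True; U = False; W = True

{B, U}: 1 true → odd ✓
{U, W}: 1 true → odd ✓
{B, U, W}: 2 true → even ✓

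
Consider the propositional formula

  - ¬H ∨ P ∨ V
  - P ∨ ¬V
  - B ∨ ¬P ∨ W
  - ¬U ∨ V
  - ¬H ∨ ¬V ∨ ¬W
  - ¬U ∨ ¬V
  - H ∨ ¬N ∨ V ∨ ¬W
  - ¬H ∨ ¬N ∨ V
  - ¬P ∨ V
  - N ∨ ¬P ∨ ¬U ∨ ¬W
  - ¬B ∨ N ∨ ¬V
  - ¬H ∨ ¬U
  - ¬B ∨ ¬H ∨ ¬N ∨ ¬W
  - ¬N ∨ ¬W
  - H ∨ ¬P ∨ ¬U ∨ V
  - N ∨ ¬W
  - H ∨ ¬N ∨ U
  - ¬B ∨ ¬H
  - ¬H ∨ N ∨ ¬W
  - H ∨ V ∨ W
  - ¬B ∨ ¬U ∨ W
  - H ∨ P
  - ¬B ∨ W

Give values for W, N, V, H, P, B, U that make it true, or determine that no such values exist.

UNSATISFIABLE

Case W = True:
  (¬N ∨ ¬W) forces N = False.
  Clause (N ∨ ¬W) is falsified — contradiction.
Case W = False:
  (¬B ∨ W) forces B = False.
  (B ∨ ¬P ∨ W) forces P = False.
  (P ∨ ¬V) forces V = False.
  (¬H ∨ P ∨ V) forces H = False.
  Clause (H ∨ V ∨ W) is falsified — contradiction.
Both cases fail, so the formula is unsatisfiable.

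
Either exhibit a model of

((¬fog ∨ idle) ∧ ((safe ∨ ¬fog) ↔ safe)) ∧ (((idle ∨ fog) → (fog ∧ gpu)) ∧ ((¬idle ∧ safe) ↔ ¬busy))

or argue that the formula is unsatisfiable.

safe=F, fog=T, gpu=T, idle=T, busy=T

  (¬fog ∨ idle) ∧ ((safe ∨ ¬fog) ↔ safe) = True
    ¬fog ∨ idle = True
      ¬fog = False
    (safe ∨ ¬fog) ↔ safe = True
      safe ∨ ¬fog = False
        ¬fog = False
  ((idle ∨ fog) → (fog ∧ gpu)) ∧ ((¬idle ∧ safe) ↔ ¬busy) = True
    (idle ∨ fog) → (fog ∧ gpu) = True
      idle ∨ fog = True
      fog ∧ gpu = True
    (¬idle ∧ safe) ↔ ¬busy = True
      ¬idle ∧ safe = False
        ¬idle = False
      ¬busy = False
Both conjuncts True, so the formula holds.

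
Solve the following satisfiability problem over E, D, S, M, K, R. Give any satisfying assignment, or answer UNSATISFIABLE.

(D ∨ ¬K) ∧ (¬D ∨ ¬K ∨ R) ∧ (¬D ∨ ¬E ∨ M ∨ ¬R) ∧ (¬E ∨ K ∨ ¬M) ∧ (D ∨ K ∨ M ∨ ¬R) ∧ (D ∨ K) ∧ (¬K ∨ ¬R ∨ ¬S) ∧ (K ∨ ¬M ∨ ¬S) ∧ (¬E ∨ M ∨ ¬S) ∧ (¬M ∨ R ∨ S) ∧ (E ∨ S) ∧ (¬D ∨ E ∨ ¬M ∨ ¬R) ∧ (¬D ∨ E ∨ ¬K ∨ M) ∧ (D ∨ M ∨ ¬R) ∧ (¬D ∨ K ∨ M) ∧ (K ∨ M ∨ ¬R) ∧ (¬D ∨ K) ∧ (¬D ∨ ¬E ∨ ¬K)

Case D = True:
  (¬D ∨ K) forces K = True.
  (¬D ∨ ¬K ∨ R) forces R = True.
  (¬K ∨ ¬R ∨ ¬S) forces S = False.
  (E ∨ S) forces E = True.
  Clause (¬D ∨ ¬E ∨ ¬K) is falsified — contradiction.
Case D = False:
  (D ∨ ¬K) forces K = False.
  Clause (D ∨ K) is falsified — contradiction.
Both cases fail, so the formula is unsatisfiable.

Unsatisfiable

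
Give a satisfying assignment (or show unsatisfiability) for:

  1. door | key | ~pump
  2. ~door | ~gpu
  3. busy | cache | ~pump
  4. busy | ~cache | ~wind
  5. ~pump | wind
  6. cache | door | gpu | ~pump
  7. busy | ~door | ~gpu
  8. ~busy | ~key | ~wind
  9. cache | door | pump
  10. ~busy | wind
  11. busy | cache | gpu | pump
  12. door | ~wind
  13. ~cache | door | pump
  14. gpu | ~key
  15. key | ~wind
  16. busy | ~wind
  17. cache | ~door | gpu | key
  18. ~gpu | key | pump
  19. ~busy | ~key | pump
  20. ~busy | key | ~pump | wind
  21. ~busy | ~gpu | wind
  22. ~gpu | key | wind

Try busy = True:
  (~busy | wind) forces wind = True.
  (~busy | ~key | ~wind) forces key = False.
  clause (key | ~wind) is falsified — backtrack.
So busy = False.
  then (busy | ~wind) forces wind = False.
  then (~pump | wind) forces pump = False.
Set key = False.
  then (~gpu | key | pump) forces gpu = False.
  then (busy | cache | gpu | pump) forces cache = True.
  then (~cache | door | pump) forces door = True.
All clauses satisfied.

busy=F; pump=F; key=F; gpu=F; door=T; cache=T; wind=F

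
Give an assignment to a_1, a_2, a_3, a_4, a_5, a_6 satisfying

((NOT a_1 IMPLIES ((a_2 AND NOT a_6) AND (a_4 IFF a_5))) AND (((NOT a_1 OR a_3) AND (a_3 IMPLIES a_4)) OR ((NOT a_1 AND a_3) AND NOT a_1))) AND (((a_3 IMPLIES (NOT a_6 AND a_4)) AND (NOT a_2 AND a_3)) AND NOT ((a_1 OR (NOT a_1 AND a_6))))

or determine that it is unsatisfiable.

No satisfying assignment exists.

Case a_1 = True: the conjunct NOT ((a_1 OR (NOT a_1 AND a_6))) becomes NOT ((True OR False)) = False.
Case a_1 = False: the formula simplifies to (((a_2 AND NOT a_6) AND (a_4 IFF a_5)) AND ((a_3 IMPLIES a_4) OR a_3)) AND (((a_3 IMPLIES (NOT a_6 AND a_4)) AND (NOT a_2 AND a_3)) AND NOT a_6).
  a_2 = True: the conjunct NOT a_2 is False.
  a_2 = False: the conjunct a_2 is False.
Both cases fail — unsatisfiable.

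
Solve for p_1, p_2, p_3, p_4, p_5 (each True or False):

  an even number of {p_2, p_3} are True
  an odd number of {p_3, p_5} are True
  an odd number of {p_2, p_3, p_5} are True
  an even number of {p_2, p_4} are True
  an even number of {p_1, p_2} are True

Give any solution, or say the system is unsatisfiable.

p_1 = False, p_2 = False, p_3 = False, p_4 = False, p_5 = True

{p_2, p_3}: 0 true → even ✓
{p_3, p_5}: 1 true → odd ✓
{p_2, p_3, p_5}: 1 true → odd ✓
{p_2, p_4}: 0 true → even ✓
{p_1, p_2}: 0 true → even ✓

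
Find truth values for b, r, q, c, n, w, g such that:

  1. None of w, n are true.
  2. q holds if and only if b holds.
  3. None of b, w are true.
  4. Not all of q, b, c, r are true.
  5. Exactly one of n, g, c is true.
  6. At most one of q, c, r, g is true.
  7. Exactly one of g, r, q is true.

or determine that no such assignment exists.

b = False; r = False; q = False; c = False; n = False; w = False; g = True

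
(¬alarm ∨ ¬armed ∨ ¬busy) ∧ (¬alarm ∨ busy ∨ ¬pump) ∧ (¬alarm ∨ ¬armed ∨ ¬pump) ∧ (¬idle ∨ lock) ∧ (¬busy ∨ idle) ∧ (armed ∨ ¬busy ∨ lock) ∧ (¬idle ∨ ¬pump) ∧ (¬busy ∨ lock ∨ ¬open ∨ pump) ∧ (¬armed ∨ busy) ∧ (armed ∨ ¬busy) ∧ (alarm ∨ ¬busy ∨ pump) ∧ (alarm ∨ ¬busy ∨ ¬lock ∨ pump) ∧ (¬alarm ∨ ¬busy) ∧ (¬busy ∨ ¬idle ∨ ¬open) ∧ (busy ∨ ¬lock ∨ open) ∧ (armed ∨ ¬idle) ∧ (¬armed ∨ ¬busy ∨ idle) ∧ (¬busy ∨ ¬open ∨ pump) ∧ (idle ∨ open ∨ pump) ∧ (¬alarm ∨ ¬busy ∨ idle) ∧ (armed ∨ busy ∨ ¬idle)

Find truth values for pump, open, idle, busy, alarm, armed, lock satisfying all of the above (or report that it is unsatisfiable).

Set pump = False.
Set open = True.
  then (¬busy ∨ ¬open ∨ pump) forces busy = False.
  then (¬armed ∨ busy) forces armed = False.
  then (armed ∨ ¬idle) forces idle = False.
Set alarm = True.
Set lock = True.
All clauses satisfied.

pump: False, open: True, idle: False, busy: False, alarm: True, armed: False, lock: True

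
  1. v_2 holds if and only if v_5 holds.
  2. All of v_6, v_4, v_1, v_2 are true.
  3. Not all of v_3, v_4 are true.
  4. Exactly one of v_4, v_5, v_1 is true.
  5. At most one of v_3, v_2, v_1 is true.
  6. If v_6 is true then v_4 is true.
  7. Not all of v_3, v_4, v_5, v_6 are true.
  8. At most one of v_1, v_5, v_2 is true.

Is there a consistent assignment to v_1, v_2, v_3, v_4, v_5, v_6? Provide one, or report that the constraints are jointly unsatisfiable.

No satisfying assignment exists.

Case v_2 = True:
  (1) with v_2=T forces v_5 = True.
  Constraint (8) is violated (v_5=T, v_2=T) — contradiction.
Case v_2 = False:
  Constraint (2) is violated (v_2=F) — contradiction.
Both cases fail — unsatisfiable.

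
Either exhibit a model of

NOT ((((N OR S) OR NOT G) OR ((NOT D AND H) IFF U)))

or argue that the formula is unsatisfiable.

H: True, U: True, N: False, S: False, D: True, G: True

  NOT ((((N OR S) OR NOT G) OR ((NOT D AND H) IFF U))) = True
    ((N OR S) OR NOT G) OR ((NOT D AND H) IFF U) = False
      (N OR S) OR NOT G = False
        N OR S = False
        NOT G = False
      (NOT D AND H) IFF U = False
        NOT D AND H = False
          NOT D = False
The formula evaluates to True.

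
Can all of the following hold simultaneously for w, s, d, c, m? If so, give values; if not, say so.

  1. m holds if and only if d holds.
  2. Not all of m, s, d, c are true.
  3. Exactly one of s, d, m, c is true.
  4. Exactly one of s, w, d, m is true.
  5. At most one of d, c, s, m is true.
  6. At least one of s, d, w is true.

w = False; s = True; d = False; c = False; m = False

  (1) m=F, d=F — same ✓
  (2) {m, s, d, c}: 1/4 true — not all ✓
  (3) {s, d, m, c}: 1 true — exactly one ✓
  (4) {s, w, d, m}: 1 true — exactly one ✓
  (5) {d, c, s, m}: 1 true — at most one ✓
  (6) {s, d, w}: 1 true — at least one ✓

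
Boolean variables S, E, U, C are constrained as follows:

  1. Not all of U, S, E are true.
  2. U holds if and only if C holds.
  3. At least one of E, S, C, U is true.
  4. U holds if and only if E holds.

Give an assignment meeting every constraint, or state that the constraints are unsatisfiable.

S: False, E: True, U: True, C: True

  (1) {U, S, E}: 2/3 true — not all ✓
  (2) U=T, C=T — same ✓
  (3) {E, S, C, U}: 3 true — at least one ✓
  (4) U=T, E=T — same ✓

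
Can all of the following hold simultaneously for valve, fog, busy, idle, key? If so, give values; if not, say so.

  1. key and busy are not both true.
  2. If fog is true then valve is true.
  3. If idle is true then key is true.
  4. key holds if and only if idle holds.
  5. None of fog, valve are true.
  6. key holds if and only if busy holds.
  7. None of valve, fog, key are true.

valve = False; fog = False; busy = False; idle = False; key = False

  (1) key=F, busy=F — not both ✓
  (2) fog=F ⇒ valve: vacuous ✓
  (3) idle=F ⇒ key: vacuous ✓
  (4) key=F, idle=F — same ✓
  (5) {fog, valve}: 0 true — none ✓
  (6) key=F, busy=F — same ✓
  (7) {valve, fog, key}: 0 true — none ✓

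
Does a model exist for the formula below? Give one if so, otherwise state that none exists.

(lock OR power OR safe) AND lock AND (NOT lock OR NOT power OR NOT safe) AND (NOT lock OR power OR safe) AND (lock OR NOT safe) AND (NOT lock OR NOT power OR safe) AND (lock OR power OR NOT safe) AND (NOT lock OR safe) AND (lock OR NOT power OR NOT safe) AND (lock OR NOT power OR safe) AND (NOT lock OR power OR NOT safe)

The formula is unsatisfiable.

Case lock = True:
  (NOT lock OR safe) forces safe = True.
  (NOT lock OR NOT power OR NOT safe) forces power = False.
  Clause (NOT lock OR power OR NOT safe) is falsified — contradiction.
Case lock = False:
  Clause (lock) is falsified — contradiction.
Both cases fail, so the formula is unsatisfiable.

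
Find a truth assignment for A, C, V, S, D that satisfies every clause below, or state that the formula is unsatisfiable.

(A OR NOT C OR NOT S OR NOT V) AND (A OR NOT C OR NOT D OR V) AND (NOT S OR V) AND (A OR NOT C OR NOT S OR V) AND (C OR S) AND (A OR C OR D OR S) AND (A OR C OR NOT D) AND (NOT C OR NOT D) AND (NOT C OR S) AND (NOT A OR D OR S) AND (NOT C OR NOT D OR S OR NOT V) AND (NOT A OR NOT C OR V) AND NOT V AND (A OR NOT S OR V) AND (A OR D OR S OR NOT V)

The formula is unsatisfiable.

Case V = True:
  Clause (NOT V) is falsified — contradiction.
Case V = False:
  (NOT S OR V) forces S = False.
  (C OR S) forces C = True.
  Clause (NOT C OR S) is falsified — contradiction.
Both cases fail, so the formula is unsatisfiable.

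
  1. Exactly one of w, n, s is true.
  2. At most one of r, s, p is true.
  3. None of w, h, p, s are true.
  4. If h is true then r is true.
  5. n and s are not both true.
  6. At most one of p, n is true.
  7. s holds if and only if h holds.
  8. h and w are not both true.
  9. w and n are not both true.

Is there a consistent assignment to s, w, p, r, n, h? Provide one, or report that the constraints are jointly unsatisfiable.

s: False; w: False; p: False; r: True; n: True; h: False

  (1) {w, n, s}: 1 true — exactly one ✓
  (2) {r, s, p}: 1 true — at most one ✓
  (3) {w, h, p, s}: 0 true — none ✓
  (4) h=F ⇒ r: vacuous ✓
  (5) n=T, s=F — not both ✓
  (6) {p, n}: 1 true — at most one ✓
  (7) s=F, h=F — same ✓
  (8) h=F, w=F — not both ✓
  (9) w=F, n=T — not both ✓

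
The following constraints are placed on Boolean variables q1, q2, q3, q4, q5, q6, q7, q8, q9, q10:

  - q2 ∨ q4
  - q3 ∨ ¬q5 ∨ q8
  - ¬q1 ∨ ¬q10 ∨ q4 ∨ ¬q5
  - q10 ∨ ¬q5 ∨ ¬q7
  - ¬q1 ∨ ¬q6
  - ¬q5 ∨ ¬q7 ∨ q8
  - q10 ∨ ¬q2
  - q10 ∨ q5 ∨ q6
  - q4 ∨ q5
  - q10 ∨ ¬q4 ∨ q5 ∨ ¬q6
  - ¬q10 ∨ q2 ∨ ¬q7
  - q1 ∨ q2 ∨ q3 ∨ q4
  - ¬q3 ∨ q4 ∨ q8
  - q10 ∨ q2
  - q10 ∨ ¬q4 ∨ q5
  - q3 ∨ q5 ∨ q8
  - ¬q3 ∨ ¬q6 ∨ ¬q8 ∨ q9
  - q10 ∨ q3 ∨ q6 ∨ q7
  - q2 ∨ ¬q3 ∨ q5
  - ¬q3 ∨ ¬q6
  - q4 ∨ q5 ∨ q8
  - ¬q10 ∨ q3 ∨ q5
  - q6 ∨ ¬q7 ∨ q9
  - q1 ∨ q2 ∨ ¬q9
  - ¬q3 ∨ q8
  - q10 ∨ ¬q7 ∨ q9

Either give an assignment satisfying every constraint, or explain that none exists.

Set q1 = True.
  then (¬q1 ∨ ¬q6) forces q6 = False.
Set q2 = True.
  then (q10 ∨ ¬q2) forces q10 = True.
Set q3 = False.
  then (¬q10 ∨ q3 ∨ q5) forces q5 = True.
  then (q3 ∨ ¬q5 ∨ q8) forces q8 = True.
  then (¬q1 ∨ ¬q10 ∨ q4 ∨ ¬q5) forces q4 = True.
Set q7 = False.
Set q9 = True.
All clauses satisfied.

q1 = True; q2 = True; q3 = False; q4 = True; q5 = True; q6 = False; q7 = False; q8 = True; q9 = True; q10 = True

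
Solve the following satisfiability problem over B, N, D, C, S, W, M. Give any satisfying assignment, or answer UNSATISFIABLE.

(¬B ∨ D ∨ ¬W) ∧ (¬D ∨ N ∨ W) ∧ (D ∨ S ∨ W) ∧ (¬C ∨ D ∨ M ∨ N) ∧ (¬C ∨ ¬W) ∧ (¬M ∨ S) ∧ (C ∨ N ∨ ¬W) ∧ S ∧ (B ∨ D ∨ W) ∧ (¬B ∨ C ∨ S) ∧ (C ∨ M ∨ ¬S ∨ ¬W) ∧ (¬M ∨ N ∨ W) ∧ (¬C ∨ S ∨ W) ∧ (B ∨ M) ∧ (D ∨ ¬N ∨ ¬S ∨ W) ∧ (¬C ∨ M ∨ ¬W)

Unit clause (S) forces S = True.
Set B = True.
Set N = True.
Try D = False:
  (¬B ∨ D ∨ ¬W) forces W = False.
  clause (D ∨ ¬N ∨ ¬S ∨ W) is falsified — backtrack.
So D = True.
Set C = True.
  then (¬C ∨ ¬W) forces W = False.
Set M = True.
All clauses satisfied.

B = True, N = True, D = True, C = True, S = True, W = False, M = True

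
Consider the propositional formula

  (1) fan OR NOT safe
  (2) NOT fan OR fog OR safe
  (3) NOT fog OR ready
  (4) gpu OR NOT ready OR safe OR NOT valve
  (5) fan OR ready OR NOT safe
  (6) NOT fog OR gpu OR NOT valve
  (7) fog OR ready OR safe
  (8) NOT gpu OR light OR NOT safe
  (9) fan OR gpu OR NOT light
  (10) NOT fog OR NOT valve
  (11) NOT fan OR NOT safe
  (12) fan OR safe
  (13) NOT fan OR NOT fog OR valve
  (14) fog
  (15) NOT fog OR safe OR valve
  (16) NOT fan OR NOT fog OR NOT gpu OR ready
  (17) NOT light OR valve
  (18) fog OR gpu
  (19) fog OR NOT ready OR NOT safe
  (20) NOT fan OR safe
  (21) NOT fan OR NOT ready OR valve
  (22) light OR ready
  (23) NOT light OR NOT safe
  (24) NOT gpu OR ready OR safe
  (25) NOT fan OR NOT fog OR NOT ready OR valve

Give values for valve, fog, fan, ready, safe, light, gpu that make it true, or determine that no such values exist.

The formula is unsatisfiable.

Case fan = True:
  (NOT fan OR NOT safe) forces safe = False.
  Clause (NOT fan OR safe) is falsified — contradiction.
Case fan = False:
  (fan OR NOT safe) forces safe = False.
  Clause (fan OR safe) is falsified — contradiction.
Both cases fail, so the formula is unsatisfiable.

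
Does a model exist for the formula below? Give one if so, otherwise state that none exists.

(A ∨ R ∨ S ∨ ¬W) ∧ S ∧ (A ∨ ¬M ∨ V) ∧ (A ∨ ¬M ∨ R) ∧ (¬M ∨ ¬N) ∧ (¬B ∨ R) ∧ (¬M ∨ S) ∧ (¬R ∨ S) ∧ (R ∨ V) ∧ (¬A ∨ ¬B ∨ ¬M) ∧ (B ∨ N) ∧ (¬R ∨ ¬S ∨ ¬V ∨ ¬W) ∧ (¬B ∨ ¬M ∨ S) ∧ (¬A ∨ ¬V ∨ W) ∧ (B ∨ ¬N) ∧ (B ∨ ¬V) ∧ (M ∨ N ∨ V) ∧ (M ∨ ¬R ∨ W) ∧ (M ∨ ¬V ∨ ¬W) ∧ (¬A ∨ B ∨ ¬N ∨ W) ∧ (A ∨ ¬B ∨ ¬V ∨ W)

Unit clause (S) forces S = True.
Set N = True.
  then (¬M ∨ ¬N) forces M = False.
  then (B ∨ ¬N) forces B = True.
  then (¬B ∨ R) forces R = True.
  then (M ∨ ¬R ∨ W) forces W = True.
  then (M ∨ ¬V ∨ ¬W) forces V = False.
Set A = False.
All clauses satisfied.

N = True; M = False; W = True; A = False; V = False; B = True; R = True; S = True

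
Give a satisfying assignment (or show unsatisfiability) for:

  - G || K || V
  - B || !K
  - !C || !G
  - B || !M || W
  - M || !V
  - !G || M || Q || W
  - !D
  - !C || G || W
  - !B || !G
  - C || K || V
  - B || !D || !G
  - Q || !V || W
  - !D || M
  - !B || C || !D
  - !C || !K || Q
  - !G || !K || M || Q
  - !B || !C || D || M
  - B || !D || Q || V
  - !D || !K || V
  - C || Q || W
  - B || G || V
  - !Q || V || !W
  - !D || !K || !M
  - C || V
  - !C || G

W: False, K: True, D: False, B: True, V: True, Q: True, C: False, M: True, G: False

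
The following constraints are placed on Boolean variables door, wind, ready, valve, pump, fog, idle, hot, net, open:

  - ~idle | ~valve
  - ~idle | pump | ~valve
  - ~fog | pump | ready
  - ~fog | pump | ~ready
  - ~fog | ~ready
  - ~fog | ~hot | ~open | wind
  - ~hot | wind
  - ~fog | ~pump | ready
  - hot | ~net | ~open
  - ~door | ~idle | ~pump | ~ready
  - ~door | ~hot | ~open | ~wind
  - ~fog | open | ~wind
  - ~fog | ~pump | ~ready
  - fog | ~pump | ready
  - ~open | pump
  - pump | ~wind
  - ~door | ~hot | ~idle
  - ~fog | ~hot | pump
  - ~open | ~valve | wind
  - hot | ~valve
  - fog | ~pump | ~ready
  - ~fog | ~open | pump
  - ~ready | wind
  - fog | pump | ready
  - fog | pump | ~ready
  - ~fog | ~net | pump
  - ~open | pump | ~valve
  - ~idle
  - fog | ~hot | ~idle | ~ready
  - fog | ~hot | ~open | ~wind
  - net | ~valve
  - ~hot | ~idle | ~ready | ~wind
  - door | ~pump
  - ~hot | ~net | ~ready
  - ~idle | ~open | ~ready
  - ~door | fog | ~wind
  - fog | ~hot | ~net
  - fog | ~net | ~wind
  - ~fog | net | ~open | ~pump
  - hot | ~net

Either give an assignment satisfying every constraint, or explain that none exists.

Case ready = True:
  (~fog | ~ready) forces fog = False.
  (fog | ~pump | ~ready) forces pump = False.
  Clause (fog | pump | ~ready) is falsified — contradiction.
Case ready = False:
  (~idle) forces idle = False.
  If fog = True:
    (~fog | pump | ready) forces pump = True.
    clause (~fog | ~pump | ready) is falsified.
  If fog = False:
    (fog | ~pump | ready) forces pump = False.
    clause (fog | pump | ready) is falsified.
  Every sub-case reaches a contradiction.
Both cases fail, so the formula is unsatisfiable.

The formula is unsatisfiable.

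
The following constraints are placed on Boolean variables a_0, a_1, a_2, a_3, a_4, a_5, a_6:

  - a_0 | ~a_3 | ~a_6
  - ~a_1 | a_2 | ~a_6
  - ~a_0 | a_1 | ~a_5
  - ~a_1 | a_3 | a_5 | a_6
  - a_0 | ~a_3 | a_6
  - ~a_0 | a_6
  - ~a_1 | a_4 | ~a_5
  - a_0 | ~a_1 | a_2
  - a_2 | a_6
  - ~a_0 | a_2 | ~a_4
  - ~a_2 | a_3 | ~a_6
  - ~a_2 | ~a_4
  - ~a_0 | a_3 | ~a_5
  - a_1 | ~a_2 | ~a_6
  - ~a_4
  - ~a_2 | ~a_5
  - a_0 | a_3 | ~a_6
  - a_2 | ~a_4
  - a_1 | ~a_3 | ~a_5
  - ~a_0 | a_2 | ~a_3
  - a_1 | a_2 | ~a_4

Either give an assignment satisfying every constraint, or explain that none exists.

a_0: True, a_1: True, a_2: True, a_3: True, a_4: False, a_5: False, a_6: True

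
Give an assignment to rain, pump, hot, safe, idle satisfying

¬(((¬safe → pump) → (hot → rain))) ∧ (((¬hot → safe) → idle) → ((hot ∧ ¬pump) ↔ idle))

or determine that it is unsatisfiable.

rain = False, pump = False, hot = True, safe = True, idle = False

  ¬(((¬safe → pump) → (hot → rain))) = True
    (¬safe → pump) → (hot → rain) = False
      ¬safe → pump = True
        ¬safe = False
      hot → rain = False
  ((¬hot → safe) → idle) → ((hot ∧ ¬pump) ↔ idle) = True
    (¬hot → safe) → idle = False
      ¬hot → safe = True
        ¬hot = False
    (hot ∧ ¬pump) ↔ idle = False
      hot ∧ ¬pump = True
        ¬pump = True
Both conjuncts True, so the formula holds.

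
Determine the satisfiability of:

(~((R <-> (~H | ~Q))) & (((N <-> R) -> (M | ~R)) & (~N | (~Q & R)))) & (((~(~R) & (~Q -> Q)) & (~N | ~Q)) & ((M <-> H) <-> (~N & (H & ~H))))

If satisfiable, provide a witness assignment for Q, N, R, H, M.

Q = True, N = False, R = True, H = True, M = False

  ~((R <-> (~H | ~Q))) & (((N <-> R) -> (M | ~R)) & (~N | (~Q & R))) = True
    ~((R <-> (~H | ~Q))) = True
      R <-> (~H | ~Q) = False
        ~H | ~Q = False
          ~H = False
          ~Q = False
    ((N <-> R) -> (M | ~R)) & (~N | (~Q & R)) = True
      (N <-> R) -> (M | ~R) = True
        N <-> R = False
        M | ~R = False
          ~R = False
      ~N | (~Q & R) = True
        ~N = True
        ~Q & R = False
          ~Q = False
  ((~(~R) & (~Q -> Q)) & (~N | ~Q)) & ((M <-> H) <-> (~N & (H & ~H))) = True
    (~(~R) & (~Q -> Q)) & (~N | ~Q) = True
      ~(~R) & (~Q -> Q) = True
        ~(~R) = True
          ~R = False
        ~Q -> Q = True
          ~Q = False
      ~N | ~Q = True
        ~N = True
        ~Q = False
    (M <-> H) <-> (~N & (H & ~H)) = True
      M <-> H = False
      ~N & (H & ~H) = False
        ~N = True
        H & ~H = False
          ~H = False
Both conjuncts True, so the formula holds.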